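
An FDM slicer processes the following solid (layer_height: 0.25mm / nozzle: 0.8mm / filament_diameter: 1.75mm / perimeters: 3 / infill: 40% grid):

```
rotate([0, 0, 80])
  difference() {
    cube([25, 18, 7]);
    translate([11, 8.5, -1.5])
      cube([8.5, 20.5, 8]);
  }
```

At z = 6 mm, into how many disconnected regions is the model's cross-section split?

1

At z = 6 mm: the cube (footprint 25×18) is included at this height; the cube at (11, 8.5) is present — its section is the full 8.5×20.5 rectangle; Subtracting the remaining from the first: starting from the 25×18 cube, the 8.5×20.5 cube at (11, 8.5) partially overlaps it — only the 80.75 mm² overlap (of its 174.25 mm²) is removed, clipping the outline — 1 connected region; (rotated 80° about Z; rotation is an isometry so areas/perimeters/island counts are preserved). The result has 1 disconnected region.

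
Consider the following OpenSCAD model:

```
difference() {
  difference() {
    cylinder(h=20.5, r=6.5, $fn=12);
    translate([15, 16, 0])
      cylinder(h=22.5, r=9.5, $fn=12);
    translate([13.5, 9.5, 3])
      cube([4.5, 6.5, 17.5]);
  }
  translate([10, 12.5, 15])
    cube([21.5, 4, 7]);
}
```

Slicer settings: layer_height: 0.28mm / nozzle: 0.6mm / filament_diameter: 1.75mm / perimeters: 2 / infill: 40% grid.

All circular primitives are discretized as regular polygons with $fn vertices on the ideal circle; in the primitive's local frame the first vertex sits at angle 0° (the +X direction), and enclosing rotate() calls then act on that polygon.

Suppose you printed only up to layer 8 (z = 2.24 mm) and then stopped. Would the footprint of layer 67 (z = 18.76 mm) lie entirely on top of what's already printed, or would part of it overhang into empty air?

entirely on top

Compare the two slices. At z = 2.24: the r=6.5 cylinder contributes a regular 12-gon of circumradius 6.5 (area = (12/2)·6.500²·sin(360°/12) = 126.75 mm²); the r=9.5 cylinder at (15, 16) gives a regular 12-gon of circumradius 9.5 (constant along its height) (area = (12/2)·9.500²·sin(360°/12) = 270.75 mm²); the cube at (13.5, 9.5) does not reach this height (z outside [3, 20.5]); After the difference (first − rest): starting from the r=6.5 cylinder (126.75 mm²), the r=9.5 cylinder at (15, 16) misses the remaining region (no effect) — area = 126.75 mm²; the cube at (10, 12.5) is absent (z outside [15, 22]); Taking the first minus the rest: none of the subtracted shapes is present at this height, so the result so far is unchanged — area = 126.75 mm². At z = 18.76: the cylinder: section is a regular 12-gon, circumradius r=6.5 (area = (12/2)·6.500²·sin(360°/12) = 126.75 mm²); the cylinder at (15, 16): section is a regular 12-gon, circumradius r=9.5 (area = (12/2)·9.500²·sin(360°/12) = 270.75 mm²); the cube at (13.5, 9.5) is present — its section is the full 4.5×6.5 rectangle (area 29.25 mm²); After the difference (first − rest): starting from the r=6.5 cylinder (126.75 mm²), the r=9.5 cylinder at (15, 16) misses the remaining region (no effect); the 4.5×6.5 cube at (13.5, 9.5) misses the remaining region (no effect) — area = 126.75 mm²; the 21.5×4 cube at (10, 12.5) contributes its full rectangle (area 86.00 mm²); After the difference (first − rest): starting from the result so far (126.75 mm²), the 21.5×4 cube at (10, 12.5) misses the remaining region (no effect) — area = 126.75 mm². Checking containment: the cross-section at z = 18.76 is a subset of the cross-section at z = 2.24.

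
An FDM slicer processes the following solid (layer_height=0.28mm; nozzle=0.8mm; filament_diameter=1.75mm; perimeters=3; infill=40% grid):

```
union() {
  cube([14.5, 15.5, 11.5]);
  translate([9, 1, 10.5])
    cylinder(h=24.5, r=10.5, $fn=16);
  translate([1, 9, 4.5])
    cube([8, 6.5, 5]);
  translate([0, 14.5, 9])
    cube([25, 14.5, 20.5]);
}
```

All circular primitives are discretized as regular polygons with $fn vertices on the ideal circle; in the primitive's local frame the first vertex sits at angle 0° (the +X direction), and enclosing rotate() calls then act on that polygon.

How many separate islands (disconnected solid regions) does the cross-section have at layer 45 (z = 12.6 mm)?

2

At z = 12.6 mm: the cube is not intersected at this z (z outside [0, 11.5]); the cylinder at (9, 1): section is a regular 16-gon, circumradius r=10.5; the cube at (1, 9) is absent (z outside [4.5, 9.5]); the cube at (0, 14.5) (footprint 25×14.5) is included at this height; Combining (union): the 2 present regions are separate (no shared area or edge), so areas and boundary lengths simply add and each stays a separate island — 2 connected regions. Overall, the cross-section has 2 separate islands. Island count = 2.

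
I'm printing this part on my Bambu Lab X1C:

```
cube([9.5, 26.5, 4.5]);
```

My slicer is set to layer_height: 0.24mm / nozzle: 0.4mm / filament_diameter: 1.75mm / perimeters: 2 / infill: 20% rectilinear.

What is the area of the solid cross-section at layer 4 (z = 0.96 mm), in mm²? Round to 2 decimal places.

At z = 0.96 mm: the cube is present — its section is the full 9.5×26.5 rectangle (area 251.75 mm²). Overall, the cross-section is a single solid region. Net area = 251.75 mm².

251.75 mm²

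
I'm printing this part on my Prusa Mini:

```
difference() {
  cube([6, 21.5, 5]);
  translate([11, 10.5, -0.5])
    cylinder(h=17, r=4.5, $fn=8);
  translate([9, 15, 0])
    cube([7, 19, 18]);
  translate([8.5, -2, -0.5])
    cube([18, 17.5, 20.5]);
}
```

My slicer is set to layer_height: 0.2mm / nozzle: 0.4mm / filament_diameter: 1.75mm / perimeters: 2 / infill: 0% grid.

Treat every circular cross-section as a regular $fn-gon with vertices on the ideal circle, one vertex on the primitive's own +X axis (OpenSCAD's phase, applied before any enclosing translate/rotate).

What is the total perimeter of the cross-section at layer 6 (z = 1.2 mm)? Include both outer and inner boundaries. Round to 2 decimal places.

At z = 1.2 mm: the cube is present — its section is the full 6×21.5 rectangle (perimeter 55.00 mm); the r=4.5 cylinder at (11, 10.5) gives a regular 8-gon of circumradius 4.5 (constant along its height) (perimeter = 2·8·4.500·sin(180°/8) = 27.55 mm); the cube at (9, 15) (footprint 7×19) is included at this height (perimeter 52.00 mm); the cube at (8.5, -2) is present — its section is the full 18×17.5 rectangle (perimeter 71.00 mm); Subtracting the remaining from the first: starting from the 6×21.5 cube, the r=4.5 cylinder at (11, 10.5) misses the remaining region (no effect); the 7×19 cube at (9, 15) misses the remaining region (no effect); the 18×17.5 cube at (8.5, -2) misses the remaining region (no effect) — boundary = 55.00 mm. Overall, the cross-section is a single solid region. Total boundary length (outer) = 55.00 mm.

55.00 mm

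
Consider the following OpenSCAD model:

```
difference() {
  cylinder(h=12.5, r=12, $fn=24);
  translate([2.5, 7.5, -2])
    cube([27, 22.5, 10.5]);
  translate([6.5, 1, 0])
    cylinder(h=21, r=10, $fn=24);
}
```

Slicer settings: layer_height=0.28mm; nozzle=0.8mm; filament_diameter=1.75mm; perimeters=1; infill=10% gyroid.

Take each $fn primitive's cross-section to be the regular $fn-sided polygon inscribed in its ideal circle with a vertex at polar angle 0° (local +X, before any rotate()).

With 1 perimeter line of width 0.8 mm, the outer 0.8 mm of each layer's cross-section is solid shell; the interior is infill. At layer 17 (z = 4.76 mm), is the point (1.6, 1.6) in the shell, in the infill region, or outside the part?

outside

At z = 4.76 mm: the r=12 cylinder contributes a regular 24-gon of circumradius 12; the cube at (2.5, 7.5) (footprint 27×22.5) is included at this height; the r=10 cylinder at (6.5, 1) contributes a regular 24-gon of circumradius 10; Taking the first minus the rest: starting from the r=12 cylinder, the 27×22.5 cube at (2.5, 7.5) partially overlaps it — only the 17.80 mm² overlap (of its 607.50 mm²) is removed, clipping the outline; the r=10 cylinder at (6.5, 1) partially overlaps it — only the 214.51 mm² overlap (of its 310.58 mm²) is removed, clipping the outline — 1 connected region. Overall, the cross-section is a single solid region. The nearest boundary edge runs (-3.16, 3.59)→(-3.50, 1.00); distance from the point to it = 4.98 mm. The point is not inside any of the regions above, so it lies outside the cross-section (4.98 mm from the nearest boundary).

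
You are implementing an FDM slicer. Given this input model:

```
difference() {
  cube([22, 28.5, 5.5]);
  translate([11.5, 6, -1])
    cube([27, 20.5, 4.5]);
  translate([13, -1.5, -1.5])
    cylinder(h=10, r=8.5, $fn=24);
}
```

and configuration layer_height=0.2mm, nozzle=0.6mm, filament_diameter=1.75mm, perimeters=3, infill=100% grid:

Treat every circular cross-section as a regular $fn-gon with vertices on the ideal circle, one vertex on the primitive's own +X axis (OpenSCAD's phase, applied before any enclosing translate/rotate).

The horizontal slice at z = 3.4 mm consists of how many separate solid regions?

2

At z = 3.4 mm: the cube (footprint 22×28.5) is included at this height; the cube at (11.5, 6) is present — its section is the full 27×20.5 rectangle; the cylinder at (13, -1.5): section is a regular 24-gon, circumradius r=8.5; After the difference (first − rest): starting from the 22×28.5 cube, the 27×20.5 cube at (11.5, 6) partially overlaps it — only the 215.25 mm² overlap (of its 553.50 mm²) is removed, clipping the outline; the r=8.5 cylinder at (13, -1.5) partially overlaps it — only the 83.15 mm² overlap (of its 224.40 mm²) is removed, clipping the outline — 2 connected regions. The result has 2 disconnected regions.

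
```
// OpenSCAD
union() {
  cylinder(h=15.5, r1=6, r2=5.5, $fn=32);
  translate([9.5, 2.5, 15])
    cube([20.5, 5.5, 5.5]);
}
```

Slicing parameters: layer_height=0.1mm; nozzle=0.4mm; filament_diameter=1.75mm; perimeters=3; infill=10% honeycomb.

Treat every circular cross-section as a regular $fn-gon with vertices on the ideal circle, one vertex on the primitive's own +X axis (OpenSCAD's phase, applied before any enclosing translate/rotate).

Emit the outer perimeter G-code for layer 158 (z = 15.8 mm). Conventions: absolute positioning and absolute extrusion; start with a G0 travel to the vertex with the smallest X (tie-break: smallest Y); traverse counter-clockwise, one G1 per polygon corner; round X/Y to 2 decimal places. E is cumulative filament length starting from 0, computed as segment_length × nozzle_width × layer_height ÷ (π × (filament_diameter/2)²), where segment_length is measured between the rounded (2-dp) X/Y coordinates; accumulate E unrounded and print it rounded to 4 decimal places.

G0 X9.50 Y2.50 Z15.80
G1 X30.00 Y2.50 E0.3409
G1 X30.00 Y8.00 E0.4324
G1 X9.50 Y8.00 E0.7733
G1 X9.50 Y2.50 E0.8648

At z = 15.8 mm: the cone is not intersected at this z (z outside [0, 15.5]); the 20.5×5.5 cube at (9.5, 2.5) contributes its full rectangle; Taking the union: only the 20.5×5.5 cube at (9.5, 2.5) is present, so the union is just that shape — 1 connected region. The outline is a single polygon with 4 vertices. Extrusion per mm of travel: 0.4 × 0.1 / (π × 0.875²) = 0.016630. Accumulating E over each segment gives final E = 0.8648.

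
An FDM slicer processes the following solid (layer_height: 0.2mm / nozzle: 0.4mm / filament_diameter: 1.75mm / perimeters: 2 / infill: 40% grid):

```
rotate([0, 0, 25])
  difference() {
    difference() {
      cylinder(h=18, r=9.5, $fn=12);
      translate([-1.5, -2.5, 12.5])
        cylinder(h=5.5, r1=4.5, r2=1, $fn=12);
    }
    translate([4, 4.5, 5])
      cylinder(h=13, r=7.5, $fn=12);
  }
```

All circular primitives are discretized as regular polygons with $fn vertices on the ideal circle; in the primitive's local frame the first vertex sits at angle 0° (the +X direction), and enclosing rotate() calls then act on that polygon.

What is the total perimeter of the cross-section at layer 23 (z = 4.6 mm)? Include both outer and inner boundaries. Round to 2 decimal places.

At z = 4.6 mm: the cylinder: section is a regular 12-gon, circumradius r=9.5 (perimeter = 2·12·9.500·sin(180°/12) = 59.01 mm); the cone at (-1.5, -2.5) is not intersected at this z (z outside [12.5, 18]); After the difference (first − rest): none of the subtracted shapes is present at this height, so the r=9.5 cylinder is unchanged — boundary = 59.01 mm; the cylinder at (4, 4.5) is not intersected at this z (z outside [5, 18]); After the difference (first − rest): none of the subtracted shapes is present at this height, so the result so far is unchanged — boundary = 59.01 mm; (rotated 25° about Z; rotation is an isometry so areas/perimeters/island counts are preserved). Overall, the cross-section is a single solid region. Total boundary length (outer) = 59.01 mm.

59.01 mm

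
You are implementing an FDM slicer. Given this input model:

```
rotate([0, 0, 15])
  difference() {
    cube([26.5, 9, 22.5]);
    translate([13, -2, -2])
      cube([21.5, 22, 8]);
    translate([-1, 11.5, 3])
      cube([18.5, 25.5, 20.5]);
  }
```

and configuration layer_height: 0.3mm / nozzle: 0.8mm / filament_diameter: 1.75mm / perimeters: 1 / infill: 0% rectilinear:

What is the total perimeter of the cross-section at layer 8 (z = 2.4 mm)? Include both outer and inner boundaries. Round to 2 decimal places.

44.00 mm

At z = 2.4 mm: the cube is present — its section is the full 26.5×9 rectangle (perimeter 71.00 mm); the cube at (13, -2) is present — its section is the full 21.5×22 rectangle (perimeter 87.00 mm); the cube at (-1, 11.5) does not reach this height (z outside [3, 23.5]); After the difference (first − rest): starting from the 26.5×9 cube, the 21.5×22 cube at (13, -2) partially overlaps it — only the 121.50 mm² overlap (of its 473.00 mm²) is removed, clipping the outline — boundary = 44.00 mm; (rotated 15° about Z; rotation is an isometry so areas/perimeters/island counts are preserved). Overall, the cross-section is a single solid region. Total boundary length (outer) = 44.00 mm.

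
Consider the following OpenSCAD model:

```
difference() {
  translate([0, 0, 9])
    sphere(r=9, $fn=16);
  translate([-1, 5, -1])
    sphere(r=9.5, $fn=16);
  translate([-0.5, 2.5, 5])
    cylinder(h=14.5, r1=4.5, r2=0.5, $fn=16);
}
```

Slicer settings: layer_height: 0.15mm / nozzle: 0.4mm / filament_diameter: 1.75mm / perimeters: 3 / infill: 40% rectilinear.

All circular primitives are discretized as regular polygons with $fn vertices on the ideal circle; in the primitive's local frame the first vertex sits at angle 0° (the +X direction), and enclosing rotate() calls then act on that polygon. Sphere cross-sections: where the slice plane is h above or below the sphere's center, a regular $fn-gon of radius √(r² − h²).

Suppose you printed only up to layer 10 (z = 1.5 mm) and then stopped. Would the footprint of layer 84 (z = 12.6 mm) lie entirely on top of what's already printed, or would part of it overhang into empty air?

Compare the two slices. At z = 1.5: the sphere: section is a regular 16-gon, circumradius = √(r²−h²) = √(9²−7.5²) = 4.975 (area = (16/2)·4.975²·sin(360°/16) = 75.77 mm²); the r=9.5 sphere at (-1, 5) slices to a regular 16-gon of circumradius 9.165 (√(r²−h²) with h=2.5 from center) (area = (16/2)·9.165²·sin(360°/16) = 257.16 mm²); the cone at (-0.5, 2.5) is absent (z outside [5, 19.5]); After the difference (first − rest): starting from the r=9 sphere (75.77 mm²), the r=9.5 sphere at (-1, 5) partially overlaps it — only the 70.52 mm² overlap (of its 257.16 mm²) is removed, clipping the outline — area = 5.25 mm². At z = 12.6: the r=9 sphere contributes a regular 16-gon of circumradius √(9²−3.6²) = 8.249 (area = (16/2)·8.249²·sin(360°/16) = 208.30 mm²); the sphere at (-1, 5) is absent (|z−center|=13.600 > r=9.5); the cone at (-0.5, 2.5): at t=0.524 of its height the radius interpolates to r₁+(r₂−r₁)t = 2.403, giving a regular 16-gon of that circumradius (area = (16/2)·2.403²·sin(360°/16) = 17.68 mm²); After the difference (first − rest): starting from the r=9 sphere (208.30 mm²), the cone at (-0.5, 2.5) lies wholly inside it (removes its full 17.68 mm² and its 15.00 mm outline becomes a hole wall) — area = 190.62 mm². Checking containment: at z = 12.6 the cross-section extends beyond the z = 1.5 cross-section by about 185.36 mm².

part overhangs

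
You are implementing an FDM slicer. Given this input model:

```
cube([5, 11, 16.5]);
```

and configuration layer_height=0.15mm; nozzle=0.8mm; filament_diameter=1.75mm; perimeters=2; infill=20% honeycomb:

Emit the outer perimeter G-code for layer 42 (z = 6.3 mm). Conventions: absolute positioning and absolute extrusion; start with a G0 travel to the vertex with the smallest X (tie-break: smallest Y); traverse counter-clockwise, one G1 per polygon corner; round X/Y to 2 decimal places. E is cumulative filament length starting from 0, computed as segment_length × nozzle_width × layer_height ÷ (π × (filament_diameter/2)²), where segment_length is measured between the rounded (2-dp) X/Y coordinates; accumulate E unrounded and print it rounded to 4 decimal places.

At z = 6.3 mm: the 5×11 cube contributes its full rectangle. The outline is a single polygon with 4 vertices. Extrusion per mm of travel: 0.8 × 0.15 / (π × 0.875²) = 0.049890. Accumulating E over each segment gives final E = 1.5965.

G0 X0.00 Y0.00 Z6.30
G1 X5.00 Y0.00 E0.2495
G1 X5.00 Y11.00 E0.7982
G1 X0.00 Y11.00 E1.0477
G1 X0.00 Y0.00 E1.5965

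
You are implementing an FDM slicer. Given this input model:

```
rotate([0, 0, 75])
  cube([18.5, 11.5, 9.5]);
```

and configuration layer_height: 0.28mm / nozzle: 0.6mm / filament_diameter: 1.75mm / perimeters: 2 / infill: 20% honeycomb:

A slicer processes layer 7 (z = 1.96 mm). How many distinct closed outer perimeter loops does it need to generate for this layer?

At z = 1.96 mm: the cube is present — its section is the full 18.5×11.5 rectangle; (whole slice rotated 75° about Z — lengths, areas and connectivity unchanged). The result has 1 disconnected region.

1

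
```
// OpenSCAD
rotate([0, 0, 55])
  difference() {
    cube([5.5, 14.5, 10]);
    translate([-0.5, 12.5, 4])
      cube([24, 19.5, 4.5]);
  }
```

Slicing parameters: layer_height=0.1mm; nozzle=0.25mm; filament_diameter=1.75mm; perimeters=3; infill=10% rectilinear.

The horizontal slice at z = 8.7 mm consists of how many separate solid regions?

At z = 8.7 mm: the 5.5×14.5 cube contributes its full rectangle; the cube at (-0.5, 12.5) is not intersected at this z (z outside [4, 8.5]); Subtracting the remaining from the first: none of the subtracted shapes is present at this height, so the 5.5×14.5 cube is unchanged — 1 connected region; (rotated 55° about Z; rotation is an isometry so areas/perimeters/island counts are preserved). The result has 1 disconnected region.

1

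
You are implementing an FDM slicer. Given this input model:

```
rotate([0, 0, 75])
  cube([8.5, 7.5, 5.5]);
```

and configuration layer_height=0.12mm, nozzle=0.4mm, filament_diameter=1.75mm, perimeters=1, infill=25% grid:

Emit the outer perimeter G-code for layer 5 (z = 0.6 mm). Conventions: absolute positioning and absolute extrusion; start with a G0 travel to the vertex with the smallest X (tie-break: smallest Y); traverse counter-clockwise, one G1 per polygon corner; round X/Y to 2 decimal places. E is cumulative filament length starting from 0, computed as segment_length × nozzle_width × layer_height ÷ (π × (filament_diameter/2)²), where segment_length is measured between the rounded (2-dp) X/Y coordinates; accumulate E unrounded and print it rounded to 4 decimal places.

G0 X-7.24 Y1.94 Z0.60
G1 X0.00 Y0.00 E0.1496
G1 X2.20 Y8.21 E0.3192
G1 X-5.04 Y10.15 E0.4688
G1 X-7.24 Y1.94 E0.6384

At z = 0.6 mm: the cube (footprint 8.5×7.5) is included at this height; (whole slice rotated 75° about Z — lengths, areas and connectivity unchanged). The outline is a single polygon with 4 vertices. Extrusion per mm of travel: 0.4 × 0.12 / (π × 0.875²) = 0.019956. Accumulating E over each segment gives final E = 0.6384.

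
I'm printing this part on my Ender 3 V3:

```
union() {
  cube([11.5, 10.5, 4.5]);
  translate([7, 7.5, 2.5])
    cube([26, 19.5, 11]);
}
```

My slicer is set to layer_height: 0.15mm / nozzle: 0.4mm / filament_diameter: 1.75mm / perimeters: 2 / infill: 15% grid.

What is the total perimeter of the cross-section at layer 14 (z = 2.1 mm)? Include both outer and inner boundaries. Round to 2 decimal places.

44.00 mm

At z = 2.1 mm: the cube is present — its section is the full 11.5×10.5 rectangle (perimeter 44.00 mm); the cube at (7, 7.5) is not intersected at this z (z outside [2.5, 13.5]); Combining (union): only the 11.5×10.5 cube is present, so the union is just that shape — boundary = 44.00 mm. Overall, the cross-section is a single solid region. Total boundary length (outer) = 44.00 mm.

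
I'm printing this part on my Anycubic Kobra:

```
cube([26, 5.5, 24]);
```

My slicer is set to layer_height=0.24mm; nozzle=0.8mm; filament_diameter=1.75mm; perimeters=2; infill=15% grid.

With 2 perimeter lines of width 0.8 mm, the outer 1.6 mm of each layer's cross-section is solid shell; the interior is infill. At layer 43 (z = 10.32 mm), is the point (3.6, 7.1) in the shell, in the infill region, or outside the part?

At z = 10.32 mm: the 26×5.5 cube contributes its full rectangle. Overall, the cross-section is a single solid region. The nearest boundary edge runs (26.00, 5.50)→(0.00, 5.50); distance from the point to it = 1.60 mm. The point is not inside any of the regions above, so it lies outside the cross-section (1.60 mm from the nearest boundary).

outside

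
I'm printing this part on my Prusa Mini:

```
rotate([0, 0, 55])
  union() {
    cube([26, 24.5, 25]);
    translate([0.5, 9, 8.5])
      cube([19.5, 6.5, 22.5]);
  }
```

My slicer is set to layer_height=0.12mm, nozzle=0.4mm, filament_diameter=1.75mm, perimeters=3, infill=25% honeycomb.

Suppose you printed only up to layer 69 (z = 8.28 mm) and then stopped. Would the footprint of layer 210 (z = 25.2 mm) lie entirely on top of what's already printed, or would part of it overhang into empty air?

Compare the two slices. At z = 8.28: the cube is present — its section is the full 26×24.5 rectangle (area 637.00 mm²); the cube at (0.5, 9) is not intersected at this z (z outside [8.5, 31]); Combining (union): only the 26×24.5 cube is present, so the union is just that shape — area = 637.00 mm²; (rotated 55° about Z; rotation is an isometry so areas/perimeters/island counts are preserved). At z = 25.2: the cube does not reach this height (z outside [0, 25]); the 19.5×6.5 cube at (0.5, 9) contributes its full rectangle (area 126.75 mm²); Combining (union): only the 19.5×6.5 cube at (0.5, 9) is present, so the union is just that shape — area = 126.75 mm²; (whole slice rotated 55° about Z — lengths, areas and connectivity unchanged). Checking containment: the cross-section at z = 25.2 is a subset of the cross-section at z = 8.28.

entirely on top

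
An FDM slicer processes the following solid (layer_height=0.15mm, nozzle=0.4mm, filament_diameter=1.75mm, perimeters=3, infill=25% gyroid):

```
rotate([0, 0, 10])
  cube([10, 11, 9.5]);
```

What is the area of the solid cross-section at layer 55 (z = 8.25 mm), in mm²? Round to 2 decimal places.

At z = 8.25 mm: the 10×11 cube contributes its full rectangle (area 110.00 mm²); (rotated 10° about Z; rotation is an isometry so areas/perimeters/island counts are preserved). Overall, the cross-section is a single solid region. Net area = 110.00 mm².

110.00 mm²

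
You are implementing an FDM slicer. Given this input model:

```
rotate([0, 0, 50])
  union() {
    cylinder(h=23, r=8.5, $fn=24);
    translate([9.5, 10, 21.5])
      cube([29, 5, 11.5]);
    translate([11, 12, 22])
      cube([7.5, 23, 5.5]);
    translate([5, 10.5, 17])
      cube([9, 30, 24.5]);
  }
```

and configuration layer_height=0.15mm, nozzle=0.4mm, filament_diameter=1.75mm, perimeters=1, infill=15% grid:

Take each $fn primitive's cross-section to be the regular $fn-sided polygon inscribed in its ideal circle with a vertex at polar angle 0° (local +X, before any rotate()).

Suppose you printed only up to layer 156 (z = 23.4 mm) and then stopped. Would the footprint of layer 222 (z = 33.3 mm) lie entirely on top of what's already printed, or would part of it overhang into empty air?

entirely on top

Compare the two slices. At z = 23.4: the cylinder is not intersected at this z (z outside [0, 23]); the cube at (9.5, 10) is present — its section is the full 29×5 rectangle (area 145.00 mm²); the 7.5×23 cube at (11, 12) contributes its full rectangle (area 172.50 mm²); the 9×30 cube at (5, 10.5) contributes its full rectangle (area 270.00 mm²); Merging all regions: the regions partially overlap — summed areas 587.50 mm² minus the doubly-counted overlap 102.75 mm² gives 484.75 mm² — area = 484.75 mm²; (rotated 50° about Z; rotation is an isometry so areas/perimeters/island counts are preserved). At z = 33.3: the cylinder does not reach this height (z outside [0, 23]); the cube at (9.5, 10) does not reach this height (z outside [21.5, 33]); the cube at (11, 12) is not intersected at this z (z outside [22, 27.5]); the cube at (5, 10.5) is present — its section is the full 9×30 rectangle (area 270.00 mm²); Taking the union: only the 9×30 cube at (5, 10.5) is present, so the union is just that shape — area = 270.00 mm²; (rotated 50° about Z; rotation is an isometry so areas/perimeters/island counts are preserved). Checking containment: the cross-section at z = 33.3 is a subset of the cross-section at z = 23.4.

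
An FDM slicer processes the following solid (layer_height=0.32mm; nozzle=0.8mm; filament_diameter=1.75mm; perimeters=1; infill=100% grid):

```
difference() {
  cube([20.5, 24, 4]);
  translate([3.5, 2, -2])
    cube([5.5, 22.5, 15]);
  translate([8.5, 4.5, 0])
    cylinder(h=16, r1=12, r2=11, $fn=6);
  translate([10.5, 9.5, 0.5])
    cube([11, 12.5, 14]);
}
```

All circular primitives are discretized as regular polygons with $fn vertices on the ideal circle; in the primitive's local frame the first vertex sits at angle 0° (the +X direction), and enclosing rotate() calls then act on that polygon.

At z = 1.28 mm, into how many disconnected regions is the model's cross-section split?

At z = 1.28 mm: the cube is present — its section is the full 20.5×24 rectangle; the cube at (3.5, 2) (footprint 5.5×22.5) is included at this height; the cone at (8.5, 4.5) contributes a regular 6-gon of circumradius 11.920 (interpolated between r1=12 and r2=11 at t=0.080); the 11×12.5 cube at (10.5, 9.5) contributes its full rectangle; Taking the first minus the rest: starting from the 20.5×24 cube, the 5.5×22.5 cube at (3.5, 2) partially overlaps it — only the 121.00 mm² overlap (of its 123.75 mm²) is removed, clipping the outline; the cone at (8.5, 4.5) partially overlaps it — only the 189.96 mm² overlap (of its 369.15 mm²) is removed, clipping the outline; the 11×12.5 cube at (10.5, 9.5) partially overlaps it — only the 95.74 mm² overlap (of its 137.50 mm²) is removed, clipping the outline — 3 connected regions. The result has 3 disconnected regions.

3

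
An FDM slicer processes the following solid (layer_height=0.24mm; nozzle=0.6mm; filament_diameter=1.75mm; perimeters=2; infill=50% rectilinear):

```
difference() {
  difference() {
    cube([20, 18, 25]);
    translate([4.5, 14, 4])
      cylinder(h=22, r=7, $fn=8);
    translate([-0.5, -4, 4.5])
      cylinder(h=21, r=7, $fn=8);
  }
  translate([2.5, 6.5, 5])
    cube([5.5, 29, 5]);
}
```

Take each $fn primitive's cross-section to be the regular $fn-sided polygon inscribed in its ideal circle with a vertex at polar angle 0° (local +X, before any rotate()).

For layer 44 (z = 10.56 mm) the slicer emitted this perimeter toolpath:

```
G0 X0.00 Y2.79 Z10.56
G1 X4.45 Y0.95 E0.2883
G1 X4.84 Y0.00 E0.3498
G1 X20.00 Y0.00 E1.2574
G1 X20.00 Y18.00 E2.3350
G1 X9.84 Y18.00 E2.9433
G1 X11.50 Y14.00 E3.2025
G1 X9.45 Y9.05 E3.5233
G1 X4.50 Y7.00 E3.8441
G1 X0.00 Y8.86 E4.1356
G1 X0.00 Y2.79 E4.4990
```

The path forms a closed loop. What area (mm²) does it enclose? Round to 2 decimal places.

Apply the shoelace formula to the sequence of (X, Y) vertices; enclosed area = 246.85 mm².

246.85 mm²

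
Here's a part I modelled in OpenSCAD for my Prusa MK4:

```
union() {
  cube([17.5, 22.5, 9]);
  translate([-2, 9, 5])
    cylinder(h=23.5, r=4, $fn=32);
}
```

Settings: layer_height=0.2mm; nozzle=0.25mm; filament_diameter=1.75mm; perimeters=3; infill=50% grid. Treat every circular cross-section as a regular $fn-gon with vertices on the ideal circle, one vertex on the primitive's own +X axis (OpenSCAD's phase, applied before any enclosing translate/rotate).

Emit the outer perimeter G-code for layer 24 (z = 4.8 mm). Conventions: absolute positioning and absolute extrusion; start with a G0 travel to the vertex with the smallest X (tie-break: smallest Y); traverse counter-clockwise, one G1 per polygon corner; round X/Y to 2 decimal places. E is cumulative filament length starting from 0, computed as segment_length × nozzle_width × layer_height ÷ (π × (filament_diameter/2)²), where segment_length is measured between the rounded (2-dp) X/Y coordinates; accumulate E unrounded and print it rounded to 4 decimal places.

At z = 4.8 mm: the 17.5×22.5 cube contributes its full rectangle; the cylinder at (-2, 9) is absent (z outside [5, 28.5]); Merging all regions: only the 17.5×22.5 cube is present, so the union is just that shape — 1 connected region. The outline is a single polygon with 4 vertices. Extrusion per mm of travel: 0.25 × 0.2 / (π × 0.875²) = 0.020788. Accumulating E over each segment gives final E = 1.6630.

G0 X0.00 Y0.00 Z4.80
G1 X17.50 Y0.00 E0.3638
G1 X17.50 Y22.50 E0.8315
G1 X0.00 Y22.50 E1.1953
G1 X0.00 Y0.00 E1.6630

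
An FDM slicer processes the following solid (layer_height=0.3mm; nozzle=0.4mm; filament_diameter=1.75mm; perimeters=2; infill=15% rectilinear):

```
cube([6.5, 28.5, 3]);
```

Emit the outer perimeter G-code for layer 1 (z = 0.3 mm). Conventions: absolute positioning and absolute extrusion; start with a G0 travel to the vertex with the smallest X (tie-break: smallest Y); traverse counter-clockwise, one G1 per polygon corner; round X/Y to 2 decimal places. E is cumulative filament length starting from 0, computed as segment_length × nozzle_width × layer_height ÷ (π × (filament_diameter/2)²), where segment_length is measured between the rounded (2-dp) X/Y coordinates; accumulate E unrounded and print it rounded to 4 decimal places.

G0 X0.00 Y0.00 Z0.30
G1 X6.50 Y0.00 E0.3243
G1 X6.50 Y28.50 E1.7462
G1 X0.00 Y28.50 E2.0704
G1 X0.00 Y0.00 E3.4923

At z = 0.3 mm: the cube (footprint 6.5×28.5) is included at this height. The outline is a single polygon with 4 vertices. Extrusion per mm of travel: 0.4 × 0.3 / (π × 0.875²) = 0.049890. Accumulating E over each segment gives final E = 3.4923.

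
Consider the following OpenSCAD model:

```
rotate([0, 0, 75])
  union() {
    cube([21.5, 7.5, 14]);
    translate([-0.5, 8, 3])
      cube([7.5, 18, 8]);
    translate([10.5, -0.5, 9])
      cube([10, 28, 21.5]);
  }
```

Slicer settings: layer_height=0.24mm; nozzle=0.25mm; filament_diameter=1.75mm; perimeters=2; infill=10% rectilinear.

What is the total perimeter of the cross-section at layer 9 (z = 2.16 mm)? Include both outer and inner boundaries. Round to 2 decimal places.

At z = 2.16 mm: the 21.5×7.5 cube contributes its full rectangle (perimeter 58.00 mm); the cube at (-0.5, 8) does not reach this height (z outside [3, 11]); the cube at (10.5, -0.5) does not reach this height (z outside [9, 30.5]); Merging all regions: only the 21.5×7.5 cube is present, so the union is just that shape — boundary = 58.00 mm; (rotated 75° about Z; rotation is an isometry so areas/perimeters/island counts are preserved). Overall, the cross-section is a single solid region. Total boundary length (outer) = 58.00 mm.

58.00 mm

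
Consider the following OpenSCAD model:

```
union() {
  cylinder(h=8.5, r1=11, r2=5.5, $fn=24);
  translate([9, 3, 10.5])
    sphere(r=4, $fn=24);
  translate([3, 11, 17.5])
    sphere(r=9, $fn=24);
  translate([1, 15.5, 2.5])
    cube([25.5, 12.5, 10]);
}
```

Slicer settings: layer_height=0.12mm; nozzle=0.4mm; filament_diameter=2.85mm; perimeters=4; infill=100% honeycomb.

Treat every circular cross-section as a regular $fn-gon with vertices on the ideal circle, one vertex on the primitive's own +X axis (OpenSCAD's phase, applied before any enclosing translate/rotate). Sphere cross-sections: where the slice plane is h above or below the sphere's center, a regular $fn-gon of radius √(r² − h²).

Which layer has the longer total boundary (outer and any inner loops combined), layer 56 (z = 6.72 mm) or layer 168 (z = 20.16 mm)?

Layer 56 (z = 6.72): the cone: at t=0.791 of its height the radius interpolates to r₁+(r₂−r₁)t = 6.652, giving a regular 24-gon of that circumradius (perimeter = 2·24·6.652·sin(180°/24) = 41.68 mm); the sphere at (9, 3): section is a regular 24-gon, circumradius = √(r²−h²) = √(4²−3.78²) = 1.308 (perimeter = 2·24·1.308·sin(180°/24) = 8.20 mm); the sphere at (3, 11) is not intersected at this z (|z−center|=10.780 > r=9); the cube at (1, 15.5) (footprint 25.5×12.5) is included at this height (perimeter 76.00 mm); Combining (union): the 3 present regions are separate (no shared area or edge), so areas and boundary lengths simply add and each stays a separate island — boundary = 125.87 mm. So its perimeter = 125.87 mm. Layer 168 (z = 20.16): the cone is not intersected at this z (z outside [0, 8.5]); the sphere at (9, 3) is absent (|z−center|=9.660 > r=4); the r=9 sphere at (3, 11) contributes a regular 24-gon of circumradius √(9²−2.66²) = 8.598 (perimeter = 2·24·8.598·sin(180°/24) = 53.87 mm); the cube at (1, 15.5) does not reach this height (z outside [2.5, 12.5]); Taking the union: only the r=9 sphere at (3, 11) is present, so the union is just that shape — boundary = 53.87 mm. So its perimeter = 53.87 mm. Layer 56 is larger (125.87 vs 53.87 mm).

layer 56 (z = 6.72 mm)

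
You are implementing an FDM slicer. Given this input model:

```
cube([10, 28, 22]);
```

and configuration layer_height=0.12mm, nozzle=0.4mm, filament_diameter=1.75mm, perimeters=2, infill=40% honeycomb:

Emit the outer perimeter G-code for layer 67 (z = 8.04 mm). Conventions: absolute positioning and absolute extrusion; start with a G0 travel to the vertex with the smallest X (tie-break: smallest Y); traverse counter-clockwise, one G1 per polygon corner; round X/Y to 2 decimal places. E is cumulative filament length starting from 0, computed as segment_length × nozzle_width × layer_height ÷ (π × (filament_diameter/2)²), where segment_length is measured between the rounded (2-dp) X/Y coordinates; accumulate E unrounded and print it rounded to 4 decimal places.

G0 X0.00 Y0.00 Z8.04
G1 X10.00 Y0.00 E0.1996
G1 X10.00 Y28.00 E0.7583
G1 X0.00 Y28.00 E0.9579
G1 X0.00 Y0.00 E1.5167

At z = 8.04 mm: the cube is present — its section is the full 10×28 rectangle. The outline is a single polygon with 4 vertices. Extrusion per mm of travel: 0.4 × 0.12 / (π × 0.875²) = 0.019956. Accumulating E over each segment gives final E = 1.5167.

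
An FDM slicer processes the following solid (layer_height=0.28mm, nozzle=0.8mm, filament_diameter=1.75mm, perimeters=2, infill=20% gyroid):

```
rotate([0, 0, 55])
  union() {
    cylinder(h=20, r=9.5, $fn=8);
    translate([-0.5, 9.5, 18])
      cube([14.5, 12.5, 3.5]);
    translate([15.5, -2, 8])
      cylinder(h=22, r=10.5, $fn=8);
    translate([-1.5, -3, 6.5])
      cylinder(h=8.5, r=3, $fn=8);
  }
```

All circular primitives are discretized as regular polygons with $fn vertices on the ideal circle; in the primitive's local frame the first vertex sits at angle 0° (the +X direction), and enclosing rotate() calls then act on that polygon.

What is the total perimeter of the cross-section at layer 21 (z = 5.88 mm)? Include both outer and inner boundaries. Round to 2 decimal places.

58.17 mm

At z = 5.88 mm: the r=9.5 cylinder gives a regular 8-gon of circumradius 9.5 (constant along its height) (perimeter = 2·8·9.500·sin(180°/8) = 58.17 mm); the cube at (-0.5, 9.5) is not intersected at this z (z outside [18, 21.5]); the cylinder at (15.5, -2) is not intersected at this z (z outside [8, 30]); the cylinder at (-1.5, -3) is not intersected at this z (z outside [6.5, 15]); Merging all regions: only the r=9.5 cylinder is present, so the union is just that shape — boundary = 58.17 mm; (whole slice rotated 55° about Z — lengths, areas and connectivity unchanged). Overall, the cross-section is a single solid region. Total boundary length (outer) = 58.17 mm.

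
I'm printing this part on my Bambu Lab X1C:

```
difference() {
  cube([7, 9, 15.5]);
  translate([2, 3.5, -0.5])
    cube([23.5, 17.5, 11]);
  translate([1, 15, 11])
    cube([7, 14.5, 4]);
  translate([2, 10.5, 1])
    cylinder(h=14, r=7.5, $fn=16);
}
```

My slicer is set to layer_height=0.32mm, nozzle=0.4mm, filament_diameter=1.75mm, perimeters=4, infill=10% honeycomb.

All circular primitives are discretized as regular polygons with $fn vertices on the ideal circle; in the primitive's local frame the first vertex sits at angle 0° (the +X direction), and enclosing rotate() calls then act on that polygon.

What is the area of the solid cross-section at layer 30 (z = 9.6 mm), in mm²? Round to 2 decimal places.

23.27 mm²

At z = 9.6 mm: the 7×9 cube contributes its full rectangle (area 63.00 mm²); the cube at (2, 3.5) (footprint 23.5×17.5) is included at this height (area 411.25 mm²); the cube at (1, 15) is not intersected at this z (z outside [11, 15]); the r=7.5 cylinder at (2, 10.5) contributes a regular 16-gon of circumradius 7.5 (area = (16/2)·7.500²·sin(360°/16) = 172.21 mm²); Subtracting the remaining from the first: starting from the 7×9 cube (63.00 mm²), the 23.5×17.5 cube at (2, 3.5) partially overlaps it — only the 27.50 mm² overlap (of its 411.25 mm²) is removed, clipping the outline; the r=7.5 cylinder at (2, 10.5) partially overlaps it — only the 12.23 mm² overlap (of its 172.21 mm²) is removed, clipping the outline — area = 23.27 mm². Overall, the cross-section is a single solid region. Net area = 23.27 mm².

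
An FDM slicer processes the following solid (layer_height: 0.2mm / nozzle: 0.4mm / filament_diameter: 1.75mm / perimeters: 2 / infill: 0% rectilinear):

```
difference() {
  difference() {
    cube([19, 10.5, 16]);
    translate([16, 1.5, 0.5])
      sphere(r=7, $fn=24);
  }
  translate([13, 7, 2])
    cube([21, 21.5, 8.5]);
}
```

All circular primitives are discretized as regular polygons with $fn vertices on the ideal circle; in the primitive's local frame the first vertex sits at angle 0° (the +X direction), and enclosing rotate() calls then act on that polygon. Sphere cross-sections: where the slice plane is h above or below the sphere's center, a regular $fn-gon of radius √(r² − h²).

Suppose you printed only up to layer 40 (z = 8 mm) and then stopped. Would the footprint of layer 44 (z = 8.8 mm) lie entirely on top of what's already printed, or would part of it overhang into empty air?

entirely on top

Compare the two slices. At z = 8: the cube is present — its section is the full 19×10.5 rectangle (area 199.50 mm²); the sphere at (16, 1.5) does not reach this height (|z−center|=7.500 > r=7); After the difference (first − rest): none of the subtracted shapes is present at this height, so the 19×10.5 cube is unchanged — area = 199.50 mm²; the cube at (13, 7) (footprint 21×21.5) is included at this height (area 451.50 mm²); Subtracting the remaining from the first: starting from the result so far (199.50 mm²), the 21×21.5 cube at (13, 7) partially overlaps it — only the 21.00 mm² overlap (of its 451.50 mm²) is removed, clipping the outline — area = 178.50 mm². At z = 8.8: the 19×10.5 cube contributes its full rectangle (area 199.50 mm²); the sphere at (16, 1.5) does not reach this height (|z−center|=8.300 > r=7); After the difference (first − rest): none of the subtracted shapes is present at this height, so the 19×10.5 cube is unchanged — area = 199.50 mm²; the cube at (13, 7) (footprint 21×21.5) is included at this height (area 451.50 mm²); Taking the first minus the rest: starting from that combined region (199.50 mm²), the 21×21.5 cube at (13, 7) partially overlaps it — only the 21.00 mm² overlap (of its 451.50 mm²) is removed, clipping the outline — area = 178.50 mm². Checking containment: the cross-section at z = 8.8 is a subset of the cross-section at z = 8.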